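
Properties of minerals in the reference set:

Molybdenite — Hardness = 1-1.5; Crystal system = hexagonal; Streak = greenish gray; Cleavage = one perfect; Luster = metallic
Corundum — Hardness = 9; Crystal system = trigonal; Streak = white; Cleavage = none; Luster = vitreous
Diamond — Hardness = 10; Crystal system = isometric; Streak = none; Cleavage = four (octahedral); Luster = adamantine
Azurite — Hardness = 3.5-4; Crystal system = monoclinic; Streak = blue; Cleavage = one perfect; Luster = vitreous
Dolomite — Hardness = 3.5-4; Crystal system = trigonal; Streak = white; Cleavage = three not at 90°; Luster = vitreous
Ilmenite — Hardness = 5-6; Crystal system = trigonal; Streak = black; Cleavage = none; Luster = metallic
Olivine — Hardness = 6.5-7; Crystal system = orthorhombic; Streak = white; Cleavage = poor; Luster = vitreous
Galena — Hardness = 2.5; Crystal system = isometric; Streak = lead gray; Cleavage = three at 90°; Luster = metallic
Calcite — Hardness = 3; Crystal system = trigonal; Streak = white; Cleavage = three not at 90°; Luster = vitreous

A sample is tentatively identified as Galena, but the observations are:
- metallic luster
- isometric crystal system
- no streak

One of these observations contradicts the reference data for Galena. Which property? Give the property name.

streak

Metallic luster: Galena has metallic luster — consistent.
Isometric crystal system: Galena has isometric system — consistent.
No streak: Galena has lead gray streak — does not match.
Everything matches except the streak.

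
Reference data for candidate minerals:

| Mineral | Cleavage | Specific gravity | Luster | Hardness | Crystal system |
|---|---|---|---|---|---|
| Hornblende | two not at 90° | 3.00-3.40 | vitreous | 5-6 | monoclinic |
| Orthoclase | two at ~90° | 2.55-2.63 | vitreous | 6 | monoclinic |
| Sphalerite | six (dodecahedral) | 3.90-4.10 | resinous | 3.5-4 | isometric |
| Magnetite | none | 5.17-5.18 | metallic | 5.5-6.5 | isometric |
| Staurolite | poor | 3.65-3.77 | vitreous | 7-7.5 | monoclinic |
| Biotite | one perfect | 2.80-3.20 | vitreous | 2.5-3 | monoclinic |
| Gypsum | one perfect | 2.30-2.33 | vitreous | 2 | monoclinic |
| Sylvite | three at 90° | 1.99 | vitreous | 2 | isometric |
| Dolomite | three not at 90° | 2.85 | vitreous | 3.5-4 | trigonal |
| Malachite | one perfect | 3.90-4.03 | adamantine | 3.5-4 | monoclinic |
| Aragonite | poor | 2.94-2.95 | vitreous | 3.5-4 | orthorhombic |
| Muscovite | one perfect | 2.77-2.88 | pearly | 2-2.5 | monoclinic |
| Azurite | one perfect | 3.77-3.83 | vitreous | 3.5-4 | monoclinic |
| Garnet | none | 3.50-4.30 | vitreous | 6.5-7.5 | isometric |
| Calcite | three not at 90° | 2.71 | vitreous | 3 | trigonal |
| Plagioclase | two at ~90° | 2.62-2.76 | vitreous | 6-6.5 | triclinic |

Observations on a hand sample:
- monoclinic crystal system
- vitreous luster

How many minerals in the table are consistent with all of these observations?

6

Monoclinic crystal system: only Hornblende, Orthoclase, Staurolite, Biotite, Gypsum, Malachite, Muscovite, Azurite remain.
Vitreous luster rules out Malachite, Muscovite.
Consistent with every observation: Azurite, Biotite, Gypsum, Hornblende, Orthoclase, Staurolite.
That is 6 minerals.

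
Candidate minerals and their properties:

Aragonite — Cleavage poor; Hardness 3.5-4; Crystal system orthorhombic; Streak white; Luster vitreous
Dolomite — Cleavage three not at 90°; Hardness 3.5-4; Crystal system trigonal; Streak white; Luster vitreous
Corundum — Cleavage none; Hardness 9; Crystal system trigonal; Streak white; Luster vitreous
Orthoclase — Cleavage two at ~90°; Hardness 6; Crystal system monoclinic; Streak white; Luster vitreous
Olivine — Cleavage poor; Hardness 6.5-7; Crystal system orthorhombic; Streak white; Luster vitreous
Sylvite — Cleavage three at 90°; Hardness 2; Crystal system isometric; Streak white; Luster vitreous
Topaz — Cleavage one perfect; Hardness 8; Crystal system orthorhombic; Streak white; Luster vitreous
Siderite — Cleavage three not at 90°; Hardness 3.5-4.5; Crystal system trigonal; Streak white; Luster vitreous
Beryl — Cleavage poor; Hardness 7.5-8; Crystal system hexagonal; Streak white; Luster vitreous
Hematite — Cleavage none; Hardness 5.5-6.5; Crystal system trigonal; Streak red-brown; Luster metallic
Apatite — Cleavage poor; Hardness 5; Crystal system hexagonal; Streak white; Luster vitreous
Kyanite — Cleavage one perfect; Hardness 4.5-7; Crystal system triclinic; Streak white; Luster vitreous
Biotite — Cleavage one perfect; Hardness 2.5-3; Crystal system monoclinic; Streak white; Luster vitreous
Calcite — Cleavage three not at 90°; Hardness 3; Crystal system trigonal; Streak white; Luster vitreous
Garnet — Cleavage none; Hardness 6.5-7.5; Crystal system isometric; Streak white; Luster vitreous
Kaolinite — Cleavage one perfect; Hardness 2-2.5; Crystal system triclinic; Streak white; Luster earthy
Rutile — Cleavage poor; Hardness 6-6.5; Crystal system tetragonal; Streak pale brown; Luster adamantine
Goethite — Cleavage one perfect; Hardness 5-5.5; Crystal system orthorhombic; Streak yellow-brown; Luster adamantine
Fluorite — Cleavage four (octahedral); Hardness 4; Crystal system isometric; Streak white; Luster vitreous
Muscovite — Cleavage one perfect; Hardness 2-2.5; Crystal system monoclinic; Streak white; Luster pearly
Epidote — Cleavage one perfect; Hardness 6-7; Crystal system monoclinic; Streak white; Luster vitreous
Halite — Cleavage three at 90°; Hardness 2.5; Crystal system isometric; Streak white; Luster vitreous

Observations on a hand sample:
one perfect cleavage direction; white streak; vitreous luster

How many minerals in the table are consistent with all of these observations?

One perfect cleavage direction — leaves Topaz, Kyanite, Biotite, Kaolinite, Goethite, Muscovite, Epidote.
White streak excludes Goethite.
Vitreous luster rules out Kaolinite, Muscovite.
Consistent with every observation: Biotite, Epidote, Kyanite, Topaz.
That is 4 minerals.

4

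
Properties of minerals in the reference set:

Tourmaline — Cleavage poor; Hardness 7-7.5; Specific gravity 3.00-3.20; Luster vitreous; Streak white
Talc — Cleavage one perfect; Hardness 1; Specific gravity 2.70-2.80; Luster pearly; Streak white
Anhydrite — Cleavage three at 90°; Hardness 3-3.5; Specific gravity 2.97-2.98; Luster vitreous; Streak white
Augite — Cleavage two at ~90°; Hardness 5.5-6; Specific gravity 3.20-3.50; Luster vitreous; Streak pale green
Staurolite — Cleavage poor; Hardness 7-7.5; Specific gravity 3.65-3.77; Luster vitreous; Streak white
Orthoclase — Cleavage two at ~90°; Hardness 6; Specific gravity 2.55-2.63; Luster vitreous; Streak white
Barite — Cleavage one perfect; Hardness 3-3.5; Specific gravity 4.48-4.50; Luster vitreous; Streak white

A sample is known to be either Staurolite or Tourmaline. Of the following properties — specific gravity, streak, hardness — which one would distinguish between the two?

specific gravity

Specific gravity: Staurolite 3.65-3.77, Tourmaline 3.00-3.20 — distinct.
Streak: both white — shared.
Hardness: both 7-7.5 — shared.
Specific gravity is the diagnostic property here.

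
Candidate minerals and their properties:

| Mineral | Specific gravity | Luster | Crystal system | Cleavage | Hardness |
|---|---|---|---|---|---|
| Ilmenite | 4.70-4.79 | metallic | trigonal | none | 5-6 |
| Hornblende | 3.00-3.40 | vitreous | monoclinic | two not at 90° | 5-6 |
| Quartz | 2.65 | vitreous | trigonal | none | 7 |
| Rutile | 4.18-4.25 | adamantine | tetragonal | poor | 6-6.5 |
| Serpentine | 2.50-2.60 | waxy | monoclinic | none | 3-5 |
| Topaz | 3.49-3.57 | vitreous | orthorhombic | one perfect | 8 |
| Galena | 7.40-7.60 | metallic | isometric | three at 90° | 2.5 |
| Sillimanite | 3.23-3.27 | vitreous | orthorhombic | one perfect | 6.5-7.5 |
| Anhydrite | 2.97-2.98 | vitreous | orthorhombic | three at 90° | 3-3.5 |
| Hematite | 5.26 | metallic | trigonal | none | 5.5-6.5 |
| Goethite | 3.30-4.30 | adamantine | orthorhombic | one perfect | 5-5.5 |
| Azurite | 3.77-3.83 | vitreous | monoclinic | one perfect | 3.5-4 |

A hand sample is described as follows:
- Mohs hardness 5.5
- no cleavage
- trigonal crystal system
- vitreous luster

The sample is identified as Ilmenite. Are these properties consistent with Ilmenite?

Inconsistent

Mohs hardness 5.5 — matches Ilmenite (hardness 5-6).
No cleavage — matches Ilmenite (cleavage none).
Trigonal crystal system — matches Ilmenite (trigonal system).
Vitreous luster — Ilmenite has metallic luster; inconsistent.
Ilmenite is excluded by the luster.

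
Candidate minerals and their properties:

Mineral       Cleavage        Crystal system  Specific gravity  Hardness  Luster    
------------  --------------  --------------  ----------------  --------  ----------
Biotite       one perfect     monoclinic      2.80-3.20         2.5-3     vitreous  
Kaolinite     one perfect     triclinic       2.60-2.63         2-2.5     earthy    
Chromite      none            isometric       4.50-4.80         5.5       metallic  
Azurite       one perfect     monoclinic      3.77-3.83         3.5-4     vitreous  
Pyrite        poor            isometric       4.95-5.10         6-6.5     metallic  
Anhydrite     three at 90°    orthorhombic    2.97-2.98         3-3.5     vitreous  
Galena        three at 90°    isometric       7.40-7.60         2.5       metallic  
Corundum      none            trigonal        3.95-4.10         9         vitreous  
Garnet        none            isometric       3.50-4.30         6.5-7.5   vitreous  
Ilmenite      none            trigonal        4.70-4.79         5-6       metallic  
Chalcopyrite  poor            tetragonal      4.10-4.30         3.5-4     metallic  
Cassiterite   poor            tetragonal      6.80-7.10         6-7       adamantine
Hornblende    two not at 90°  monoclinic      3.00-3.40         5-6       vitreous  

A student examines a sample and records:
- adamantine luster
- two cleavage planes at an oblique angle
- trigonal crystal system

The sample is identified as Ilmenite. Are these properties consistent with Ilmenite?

Adamantine luster — Ilmenite has metallic luster; which does not match.
Two cleavage planes at an oblique angle — Ilmenite has cleavage none; which does not match.
Trigonal crystal system — consistent with Ilmenite (trigonal system).
2 of the observed properties are inconsistent with Ilmenite.

No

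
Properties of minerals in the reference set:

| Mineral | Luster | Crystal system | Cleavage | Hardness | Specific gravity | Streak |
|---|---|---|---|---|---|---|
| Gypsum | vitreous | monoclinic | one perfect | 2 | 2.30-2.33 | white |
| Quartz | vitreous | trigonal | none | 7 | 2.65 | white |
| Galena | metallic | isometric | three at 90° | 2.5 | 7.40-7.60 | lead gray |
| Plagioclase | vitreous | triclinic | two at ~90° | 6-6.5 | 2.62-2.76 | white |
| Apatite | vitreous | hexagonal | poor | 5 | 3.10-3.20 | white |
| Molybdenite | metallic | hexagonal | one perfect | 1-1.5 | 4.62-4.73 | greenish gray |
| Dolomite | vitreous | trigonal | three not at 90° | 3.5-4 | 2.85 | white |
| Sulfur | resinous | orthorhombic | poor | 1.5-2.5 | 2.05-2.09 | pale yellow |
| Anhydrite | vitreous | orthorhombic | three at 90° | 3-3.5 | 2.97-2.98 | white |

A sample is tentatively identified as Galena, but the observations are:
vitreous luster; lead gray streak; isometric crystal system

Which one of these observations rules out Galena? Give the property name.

Vitreous luster: Galena has metallic luster — outside the reference range.
Lead gray streak: Galena has lead gray streak — within range.
Isometric crystal system: Galena has isometric system — within range.
Only the luster is inconsistent.

luster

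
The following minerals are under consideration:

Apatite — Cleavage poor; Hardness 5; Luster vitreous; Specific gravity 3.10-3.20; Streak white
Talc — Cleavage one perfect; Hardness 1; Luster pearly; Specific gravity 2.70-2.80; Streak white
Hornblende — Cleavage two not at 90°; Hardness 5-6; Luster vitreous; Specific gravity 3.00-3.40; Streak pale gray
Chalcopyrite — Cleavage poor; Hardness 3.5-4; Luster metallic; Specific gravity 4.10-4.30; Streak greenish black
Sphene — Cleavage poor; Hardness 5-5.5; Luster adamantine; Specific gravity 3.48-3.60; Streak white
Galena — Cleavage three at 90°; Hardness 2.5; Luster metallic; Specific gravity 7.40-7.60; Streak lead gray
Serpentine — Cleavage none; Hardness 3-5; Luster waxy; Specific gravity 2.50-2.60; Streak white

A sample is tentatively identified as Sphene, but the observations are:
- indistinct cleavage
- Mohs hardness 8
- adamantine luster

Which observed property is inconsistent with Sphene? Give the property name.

hardness

Indistinct cleavage: Sphene has cleavage poor — matches.
Mohs hardness 8: Sphene has hardness 5-5.5 — outside the reference range.
Adamantine luster: Sphene has adamantine luster — matches.
Only the hardness is inconsistent.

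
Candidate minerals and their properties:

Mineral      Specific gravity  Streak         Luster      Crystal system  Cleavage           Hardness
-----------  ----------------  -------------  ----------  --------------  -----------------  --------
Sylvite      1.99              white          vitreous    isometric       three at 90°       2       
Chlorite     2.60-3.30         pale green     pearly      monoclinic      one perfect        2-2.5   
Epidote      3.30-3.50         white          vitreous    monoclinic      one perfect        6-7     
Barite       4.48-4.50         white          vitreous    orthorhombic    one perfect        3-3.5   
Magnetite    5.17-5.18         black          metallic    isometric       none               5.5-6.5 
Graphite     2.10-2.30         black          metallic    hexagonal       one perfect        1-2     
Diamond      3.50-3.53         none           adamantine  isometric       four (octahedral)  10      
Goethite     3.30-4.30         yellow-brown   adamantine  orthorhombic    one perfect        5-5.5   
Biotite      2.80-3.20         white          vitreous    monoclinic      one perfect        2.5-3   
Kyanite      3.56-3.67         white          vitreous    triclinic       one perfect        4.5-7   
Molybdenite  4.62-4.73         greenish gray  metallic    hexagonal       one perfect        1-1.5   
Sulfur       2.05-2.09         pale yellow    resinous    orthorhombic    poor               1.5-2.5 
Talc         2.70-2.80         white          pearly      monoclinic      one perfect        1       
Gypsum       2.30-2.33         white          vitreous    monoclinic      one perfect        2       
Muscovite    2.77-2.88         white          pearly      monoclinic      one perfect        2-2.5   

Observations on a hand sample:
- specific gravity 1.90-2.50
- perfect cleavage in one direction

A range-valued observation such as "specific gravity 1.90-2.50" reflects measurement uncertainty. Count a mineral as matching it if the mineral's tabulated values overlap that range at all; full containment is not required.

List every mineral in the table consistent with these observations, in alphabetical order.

Specific gravity 1.90-2.50: Sylvite, Graphite, Sulfur, Gypsum remain.
Perfect cleavage in one direction excludes Sylvite, Sulfur.
The minerals that satisfy all observations are Graphite, Gypsum.

Graphite, Gypsum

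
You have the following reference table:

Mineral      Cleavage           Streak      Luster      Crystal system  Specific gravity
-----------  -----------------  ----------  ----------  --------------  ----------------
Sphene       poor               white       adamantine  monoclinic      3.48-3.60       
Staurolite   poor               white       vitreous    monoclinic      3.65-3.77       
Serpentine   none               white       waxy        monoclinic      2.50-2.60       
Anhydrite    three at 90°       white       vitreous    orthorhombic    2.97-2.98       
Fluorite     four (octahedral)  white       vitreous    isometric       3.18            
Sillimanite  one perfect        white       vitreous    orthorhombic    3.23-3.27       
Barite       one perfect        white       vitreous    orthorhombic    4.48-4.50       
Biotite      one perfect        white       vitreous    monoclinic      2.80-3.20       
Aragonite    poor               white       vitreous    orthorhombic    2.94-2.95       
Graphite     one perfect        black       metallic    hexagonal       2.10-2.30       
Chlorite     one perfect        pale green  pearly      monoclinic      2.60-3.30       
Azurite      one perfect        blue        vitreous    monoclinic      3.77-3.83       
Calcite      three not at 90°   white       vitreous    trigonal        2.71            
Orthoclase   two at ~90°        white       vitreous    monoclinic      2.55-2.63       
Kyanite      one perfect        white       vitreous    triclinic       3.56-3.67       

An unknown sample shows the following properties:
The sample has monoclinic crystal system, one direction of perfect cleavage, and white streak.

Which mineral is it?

Biotite

Monoclinic crystal system — Sphene, Staurolite, Serpentine, Biotite, Chlorite, Azurite, Orthoclase remain.
One direction of perfect cleavage — narrows the field to Biotite, Chlorite, Azurite.
White streak — Biotite remains.
Biotite is the sole remaining match.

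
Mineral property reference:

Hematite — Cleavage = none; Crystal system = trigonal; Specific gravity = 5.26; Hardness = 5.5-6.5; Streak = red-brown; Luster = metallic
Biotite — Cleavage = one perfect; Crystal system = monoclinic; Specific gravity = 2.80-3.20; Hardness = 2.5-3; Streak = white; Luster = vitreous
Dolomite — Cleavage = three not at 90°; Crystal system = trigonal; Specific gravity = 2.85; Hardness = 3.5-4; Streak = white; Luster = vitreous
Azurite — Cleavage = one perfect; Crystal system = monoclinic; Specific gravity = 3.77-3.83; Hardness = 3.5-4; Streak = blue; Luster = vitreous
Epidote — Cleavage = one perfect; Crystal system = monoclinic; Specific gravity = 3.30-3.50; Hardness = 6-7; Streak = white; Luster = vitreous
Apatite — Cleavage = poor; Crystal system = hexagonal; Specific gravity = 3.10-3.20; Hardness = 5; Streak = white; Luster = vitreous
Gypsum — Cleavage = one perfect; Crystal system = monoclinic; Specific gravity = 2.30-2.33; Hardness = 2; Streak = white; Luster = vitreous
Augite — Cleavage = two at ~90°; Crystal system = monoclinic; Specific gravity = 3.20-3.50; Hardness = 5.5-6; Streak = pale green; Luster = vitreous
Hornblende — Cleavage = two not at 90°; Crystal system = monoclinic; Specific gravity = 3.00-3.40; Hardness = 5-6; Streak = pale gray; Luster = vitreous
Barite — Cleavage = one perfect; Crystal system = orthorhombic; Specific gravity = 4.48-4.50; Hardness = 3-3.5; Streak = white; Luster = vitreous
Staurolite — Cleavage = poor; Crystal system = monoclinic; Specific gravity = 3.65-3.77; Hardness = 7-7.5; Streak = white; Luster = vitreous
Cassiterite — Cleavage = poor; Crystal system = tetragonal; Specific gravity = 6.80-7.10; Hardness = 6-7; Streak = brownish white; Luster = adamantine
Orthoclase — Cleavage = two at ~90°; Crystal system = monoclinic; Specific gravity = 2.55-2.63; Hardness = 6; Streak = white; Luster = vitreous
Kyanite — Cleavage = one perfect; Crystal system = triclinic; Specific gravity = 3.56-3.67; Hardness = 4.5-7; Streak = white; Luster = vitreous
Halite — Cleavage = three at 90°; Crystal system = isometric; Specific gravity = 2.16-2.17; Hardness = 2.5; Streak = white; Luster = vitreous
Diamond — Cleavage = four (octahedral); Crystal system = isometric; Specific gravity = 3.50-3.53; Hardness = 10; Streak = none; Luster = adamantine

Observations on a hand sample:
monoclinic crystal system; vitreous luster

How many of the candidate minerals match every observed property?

8

Monoclinic crystal system — narrows the field to Biotite, Azurite, Epidote, Gypsum, Augite, Hornblende, Staurolite, Orthoclase.
Vitreous luster — no further eliminations.
Remaining candidates: Augite, Azurite, Biotite, Epidote, Gypsum, Hornblende, Orthoclase, Staurolite.
That is 8 minerals.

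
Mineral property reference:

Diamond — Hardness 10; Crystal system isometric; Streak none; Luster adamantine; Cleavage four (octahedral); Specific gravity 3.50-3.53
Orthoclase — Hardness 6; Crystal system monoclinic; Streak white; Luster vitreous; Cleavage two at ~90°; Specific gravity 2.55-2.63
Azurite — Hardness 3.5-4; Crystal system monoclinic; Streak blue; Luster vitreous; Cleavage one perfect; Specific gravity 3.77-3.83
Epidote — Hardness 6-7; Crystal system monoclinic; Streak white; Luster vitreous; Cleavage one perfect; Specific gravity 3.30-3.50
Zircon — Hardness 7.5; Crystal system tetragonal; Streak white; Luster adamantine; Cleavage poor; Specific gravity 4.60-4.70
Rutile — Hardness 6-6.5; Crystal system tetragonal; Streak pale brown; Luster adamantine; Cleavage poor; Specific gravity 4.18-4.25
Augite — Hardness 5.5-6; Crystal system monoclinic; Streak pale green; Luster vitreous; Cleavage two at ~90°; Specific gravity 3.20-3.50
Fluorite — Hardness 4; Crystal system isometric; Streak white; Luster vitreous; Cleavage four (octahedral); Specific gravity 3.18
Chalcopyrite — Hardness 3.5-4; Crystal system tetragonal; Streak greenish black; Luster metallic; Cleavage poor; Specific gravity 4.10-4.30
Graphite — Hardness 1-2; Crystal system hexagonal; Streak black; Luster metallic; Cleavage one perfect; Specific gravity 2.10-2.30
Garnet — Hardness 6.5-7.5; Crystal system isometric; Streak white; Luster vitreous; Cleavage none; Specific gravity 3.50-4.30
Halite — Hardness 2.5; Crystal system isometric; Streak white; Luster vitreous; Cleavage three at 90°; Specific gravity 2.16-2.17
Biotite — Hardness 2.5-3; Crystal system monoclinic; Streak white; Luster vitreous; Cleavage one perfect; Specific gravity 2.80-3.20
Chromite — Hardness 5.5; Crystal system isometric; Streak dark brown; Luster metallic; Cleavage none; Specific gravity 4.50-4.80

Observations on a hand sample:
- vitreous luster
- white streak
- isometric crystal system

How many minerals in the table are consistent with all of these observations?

3

Vitreous luster eliminates Diamond, Zircon, Rutile, Chalcopyrite, Graphite, Chromite.
White streak excludes Azurite, Augite.
Isometric crystal system rules out Orthoclase, Epidote, Biotite.
Consistent with every observation: Fluorite, Garnet, Halite.
That is 3 minerals.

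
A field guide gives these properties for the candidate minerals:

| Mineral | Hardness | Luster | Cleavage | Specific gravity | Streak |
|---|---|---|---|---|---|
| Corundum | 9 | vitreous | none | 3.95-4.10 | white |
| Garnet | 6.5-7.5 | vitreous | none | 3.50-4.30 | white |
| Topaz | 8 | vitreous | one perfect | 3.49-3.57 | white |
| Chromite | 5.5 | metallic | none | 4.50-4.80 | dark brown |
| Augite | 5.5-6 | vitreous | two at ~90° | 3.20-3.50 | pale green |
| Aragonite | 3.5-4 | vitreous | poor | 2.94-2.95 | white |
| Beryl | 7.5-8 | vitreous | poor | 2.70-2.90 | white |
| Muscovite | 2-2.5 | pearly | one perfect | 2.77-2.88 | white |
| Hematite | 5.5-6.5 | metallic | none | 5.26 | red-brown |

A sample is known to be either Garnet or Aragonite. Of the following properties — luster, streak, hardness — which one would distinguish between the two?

hardness

Luster: both vitreous — no difference.
Streak: both white — no difference.
Hardness: Garnet 6.5-7.5, Aragonite 3.5-4 — these differ.
Hardness is the diagnostic property here.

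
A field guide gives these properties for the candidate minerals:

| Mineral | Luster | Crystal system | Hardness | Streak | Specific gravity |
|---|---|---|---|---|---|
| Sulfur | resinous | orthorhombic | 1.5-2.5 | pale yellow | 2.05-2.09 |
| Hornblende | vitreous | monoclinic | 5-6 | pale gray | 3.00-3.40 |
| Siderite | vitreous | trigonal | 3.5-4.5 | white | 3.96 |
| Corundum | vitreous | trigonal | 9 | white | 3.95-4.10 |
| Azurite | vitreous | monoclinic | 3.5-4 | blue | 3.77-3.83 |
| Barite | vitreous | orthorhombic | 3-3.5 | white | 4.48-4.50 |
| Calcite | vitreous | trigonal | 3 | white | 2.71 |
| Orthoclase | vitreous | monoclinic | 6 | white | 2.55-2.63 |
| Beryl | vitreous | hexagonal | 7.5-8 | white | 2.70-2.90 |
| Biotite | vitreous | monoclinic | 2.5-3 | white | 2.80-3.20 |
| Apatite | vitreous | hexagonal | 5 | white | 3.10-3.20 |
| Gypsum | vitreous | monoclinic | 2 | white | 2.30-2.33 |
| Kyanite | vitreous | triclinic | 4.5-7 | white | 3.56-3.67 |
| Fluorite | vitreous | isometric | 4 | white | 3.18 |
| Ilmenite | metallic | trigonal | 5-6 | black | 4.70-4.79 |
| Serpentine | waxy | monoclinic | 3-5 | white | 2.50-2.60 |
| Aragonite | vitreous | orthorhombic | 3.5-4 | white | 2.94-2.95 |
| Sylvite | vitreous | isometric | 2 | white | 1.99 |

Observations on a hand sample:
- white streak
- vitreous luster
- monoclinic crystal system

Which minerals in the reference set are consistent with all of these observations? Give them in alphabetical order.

White streak rules out Sulfur, Hornblende, Azurite, Ilmenite.
Vitreous luster excludes Serpentine.
Monoclinic crystal system — only Orthoclase, Biotite, Gypsum remain.
The minerals that satisfy all observations are Biotite, Gypsum, Orthoclase.

Biotite, Gypsum, Orthoclase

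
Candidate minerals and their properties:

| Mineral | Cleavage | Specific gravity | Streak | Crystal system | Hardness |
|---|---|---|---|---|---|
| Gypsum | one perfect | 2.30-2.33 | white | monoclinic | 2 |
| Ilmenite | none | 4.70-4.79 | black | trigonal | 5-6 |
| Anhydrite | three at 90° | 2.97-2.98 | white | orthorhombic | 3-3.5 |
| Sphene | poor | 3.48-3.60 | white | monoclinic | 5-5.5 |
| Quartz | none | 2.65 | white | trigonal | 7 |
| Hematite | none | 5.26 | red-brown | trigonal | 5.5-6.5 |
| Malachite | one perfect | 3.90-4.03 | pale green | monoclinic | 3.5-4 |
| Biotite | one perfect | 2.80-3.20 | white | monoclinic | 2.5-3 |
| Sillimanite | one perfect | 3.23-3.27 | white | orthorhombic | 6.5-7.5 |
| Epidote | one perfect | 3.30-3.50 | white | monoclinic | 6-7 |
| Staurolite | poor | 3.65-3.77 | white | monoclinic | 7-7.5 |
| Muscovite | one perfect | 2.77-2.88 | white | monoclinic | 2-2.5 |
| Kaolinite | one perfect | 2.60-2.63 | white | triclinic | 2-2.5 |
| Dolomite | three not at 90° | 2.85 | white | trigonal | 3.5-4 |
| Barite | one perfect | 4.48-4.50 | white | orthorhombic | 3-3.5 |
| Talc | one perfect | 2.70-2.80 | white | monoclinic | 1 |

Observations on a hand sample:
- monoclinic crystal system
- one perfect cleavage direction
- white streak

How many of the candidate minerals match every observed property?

Monoclinic crystal system: only Gypsum, Sphene, Malachite, Biotite, Epidote, Staurolite, Muscovite, Talc remain.
One perfect cleavage direction is inconsistent with Sphene, Staurolite.
White streak excludes Malachite.
The minerals that satisfy all observations are Biotite, Epidote, Gypsum, Muscovite, Talc.
That is 5 minerals.

5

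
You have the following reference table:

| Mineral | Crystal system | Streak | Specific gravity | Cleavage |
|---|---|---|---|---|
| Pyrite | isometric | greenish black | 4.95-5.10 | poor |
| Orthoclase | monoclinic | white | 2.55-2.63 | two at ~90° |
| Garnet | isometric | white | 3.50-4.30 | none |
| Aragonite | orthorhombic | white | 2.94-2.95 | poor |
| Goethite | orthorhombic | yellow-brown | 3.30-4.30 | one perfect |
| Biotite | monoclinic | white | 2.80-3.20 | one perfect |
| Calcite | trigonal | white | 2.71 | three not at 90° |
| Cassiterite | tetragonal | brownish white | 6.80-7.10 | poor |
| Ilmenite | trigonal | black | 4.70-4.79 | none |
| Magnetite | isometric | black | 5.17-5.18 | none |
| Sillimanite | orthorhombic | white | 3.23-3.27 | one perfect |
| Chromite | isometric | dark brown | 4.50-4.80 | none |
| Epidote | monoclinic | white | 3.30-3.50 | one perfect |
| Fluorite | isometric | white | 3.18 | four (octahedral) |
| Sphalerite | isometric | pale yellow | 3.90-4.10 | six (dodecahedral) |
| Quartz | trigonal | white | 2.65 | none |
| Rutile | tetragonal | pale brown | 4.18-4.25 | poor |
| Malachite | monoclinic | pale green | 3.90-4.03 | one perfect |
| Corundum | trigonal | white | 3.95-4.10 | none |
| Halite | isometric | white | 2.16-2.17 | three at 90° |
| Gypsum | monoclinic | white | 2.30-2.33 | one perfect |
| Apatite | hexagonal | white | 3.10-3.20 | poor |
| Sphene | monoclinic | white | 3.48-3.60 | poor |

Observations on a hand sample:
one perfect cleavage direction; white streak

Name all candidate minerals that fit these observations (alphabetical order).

Biotite, Epidote, Gypsum, Sillimanite

One perfect cleavage direction: only Goethite, Biotite, Sillimanite, Epidote, Malachite, Gypsum remain.
White streak rules out Goethite, Malachite.
The minerals that satisfy all observations are Biotite, Epidote, Gypsum, Sillimanite.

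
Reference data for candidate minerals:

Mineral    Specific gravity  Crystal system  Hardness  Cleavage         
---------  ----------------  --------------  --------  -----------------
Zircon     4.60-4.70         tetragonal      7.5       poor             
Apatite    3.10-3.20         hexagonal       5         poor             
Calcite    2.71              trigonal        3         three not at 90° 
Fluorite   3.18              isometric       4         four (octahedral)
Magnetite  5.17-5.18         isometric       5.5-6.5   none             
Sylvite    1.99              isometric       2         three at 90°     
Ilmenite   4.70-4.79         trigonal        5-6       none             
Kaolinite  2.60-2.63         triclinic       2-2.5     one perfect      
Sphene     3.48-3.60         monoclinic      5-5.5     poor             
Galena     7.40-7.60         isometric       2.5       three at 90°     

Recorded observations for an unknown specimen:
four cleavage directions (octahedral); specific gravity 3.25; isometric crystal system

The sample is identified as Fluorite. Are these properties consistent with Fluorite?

Inconsistent

Four cleavage directions (octahedral) — matches Fluorite (cleavage four (octahedral)).
Specific gravity 3.25 — Fluorite has SG 3.18; a mismatch.
Isometric crystal system — matches Fluorite (isometric system).
The specific gravity observation rules out Fluorite.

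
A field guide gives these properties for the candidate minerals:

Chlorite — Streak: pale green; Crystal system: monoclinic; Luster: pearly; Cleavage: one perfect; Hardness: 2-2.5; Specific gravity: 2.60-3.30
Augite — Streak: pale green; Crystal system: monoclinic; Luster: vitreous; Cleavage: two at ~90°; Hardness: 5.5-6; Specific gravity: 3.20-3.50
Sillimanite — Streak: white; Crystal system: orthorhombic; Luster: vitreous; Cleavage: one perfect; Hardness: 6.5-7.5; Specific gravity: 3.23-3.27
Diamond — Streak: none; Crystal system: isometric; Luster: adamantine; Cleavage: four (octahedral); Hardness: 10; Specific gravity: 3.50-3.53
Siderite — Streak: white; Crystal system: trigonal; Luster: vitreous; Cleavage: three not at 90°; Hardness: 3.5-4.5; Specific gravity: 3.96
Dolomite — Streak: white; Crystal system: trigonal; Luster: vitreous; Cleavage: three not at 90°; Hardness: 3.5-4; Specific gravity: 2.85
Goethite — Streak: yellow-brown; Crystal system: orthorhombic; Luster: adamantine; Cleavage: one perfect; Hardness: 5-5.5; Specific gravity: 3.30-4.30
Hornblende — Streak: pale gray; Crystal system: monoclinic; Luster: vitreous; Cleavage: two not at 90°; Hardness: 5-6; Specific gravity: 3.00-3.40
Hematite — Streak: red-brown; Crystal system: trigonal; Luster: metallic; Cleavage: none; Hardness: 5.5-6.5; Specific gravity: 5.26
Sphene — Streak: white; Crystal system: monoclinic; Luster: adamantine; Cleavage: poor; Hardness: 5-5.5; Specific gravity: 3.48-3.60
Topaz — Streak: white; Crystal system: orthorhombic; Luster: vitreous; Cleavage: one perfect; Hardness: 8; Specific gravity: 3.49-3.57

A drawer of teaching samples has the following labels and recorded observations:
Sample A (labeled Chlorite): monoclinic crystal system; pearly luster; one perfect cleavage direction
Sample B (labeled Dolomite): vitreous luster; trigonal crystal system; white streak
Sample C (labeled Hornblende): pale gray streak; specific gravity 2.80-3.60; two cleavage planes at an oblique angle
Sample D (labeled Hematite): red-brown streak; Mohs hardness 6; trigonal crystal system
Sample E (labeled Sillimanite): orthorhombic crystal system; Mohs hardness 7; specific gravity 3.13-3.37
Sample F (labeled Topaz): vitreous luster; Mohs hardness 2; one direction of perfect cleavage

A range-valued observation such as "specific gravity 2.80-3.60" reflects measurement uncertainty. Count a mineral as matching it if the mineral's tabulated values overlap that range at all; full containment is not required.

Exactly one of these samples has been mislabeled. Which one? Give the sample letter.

F

Sample A: every observation is compatible with the reference values for Chlorite.
Sample B: every observation is compatible with the reference values for Dolomite.
Sample C: every observation is compatible with the reference values for Hornblende.
Sample D: every observation is compatible with the reference values for Hematite.
Sample E: every observation is compatible with the reference values for Sillimanite.
Sample F: Topaz has hardness 8, but the record shows Mohs hardness 2 — this label is wrong.
Only sample F is inconsistent with its label.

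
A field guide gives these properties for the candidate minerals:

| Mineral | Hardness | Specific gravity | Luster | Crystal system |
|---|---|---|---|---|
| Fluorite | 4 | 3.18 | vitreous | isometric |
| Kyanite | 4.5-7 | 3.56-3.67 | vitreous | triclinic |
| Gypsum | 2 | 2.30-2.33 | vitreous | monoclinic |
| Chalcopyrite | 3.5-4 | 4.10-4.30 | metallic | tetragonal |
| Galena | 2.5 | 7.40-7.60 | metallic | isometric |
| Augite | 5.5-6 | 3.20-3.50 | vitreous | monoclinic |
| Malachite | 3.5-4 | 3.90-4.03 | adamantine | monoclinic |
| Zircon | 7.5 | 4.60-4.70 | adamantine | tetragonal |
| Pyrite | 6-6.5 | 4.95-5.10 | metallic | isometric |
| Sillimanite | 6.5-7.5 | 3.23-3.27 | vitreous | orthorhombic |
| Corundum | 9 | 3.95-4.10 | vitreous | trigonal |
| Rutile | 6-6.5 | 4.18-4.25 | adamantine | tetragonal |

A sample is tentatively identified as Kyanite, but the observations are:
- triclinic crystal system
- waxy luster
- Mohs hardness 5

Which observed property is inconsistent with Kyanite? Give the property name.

Triclinic crystal system: Kyanite has triclinic system — consistent.
Waxy luster: Kyanite has vitreous luster — outside the reference range.
Mohs hardness 5: Kyanite has hardness 4.5-7 — consistent.
Only the luster is inconsistent.

luster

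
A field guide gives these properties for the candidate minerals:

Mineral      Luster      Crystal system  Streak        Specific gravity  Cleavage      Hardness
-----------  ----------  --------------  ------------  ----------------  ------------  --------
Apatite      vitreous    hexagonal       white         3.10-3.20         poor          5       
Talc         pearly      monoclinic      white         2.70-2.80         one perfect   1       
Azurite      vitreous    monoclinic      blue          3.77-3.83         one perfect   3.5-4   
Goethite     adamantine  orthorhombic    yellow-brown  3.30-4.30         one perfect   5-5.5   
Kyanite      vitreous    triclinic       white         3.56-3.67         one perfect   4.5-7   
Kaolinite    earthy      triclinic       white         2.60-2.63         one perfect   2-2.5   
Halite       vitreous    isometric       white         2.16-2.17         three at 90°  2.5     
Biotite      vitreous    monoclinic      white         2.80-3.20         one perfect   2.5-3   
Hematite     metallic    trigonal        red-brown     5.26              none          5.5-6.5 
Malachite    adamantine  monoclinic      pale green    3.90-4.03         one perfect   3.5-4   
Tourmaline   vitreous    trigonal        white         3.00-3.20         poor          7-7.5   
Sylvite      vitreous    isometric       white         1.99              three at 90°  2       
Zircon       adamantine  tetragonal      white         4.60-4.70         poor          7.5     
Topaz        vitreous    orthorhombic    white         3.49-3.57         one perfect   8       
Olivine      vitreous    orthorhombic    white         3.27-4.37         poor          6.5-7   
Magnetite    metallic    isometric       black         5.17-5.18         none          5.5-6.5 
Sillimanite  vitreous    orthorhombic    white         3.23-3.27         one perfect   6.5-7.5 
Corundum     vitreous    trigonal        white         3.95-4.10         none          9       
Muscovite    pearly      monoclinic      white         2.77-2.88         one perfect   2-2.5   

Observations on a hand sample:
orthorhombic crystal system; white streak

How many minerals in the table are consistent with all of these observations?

3

Orthorhombic crystal system — narrows the field to Goethite, Topaz, Olivine, Sillimanite.
White streak eliminates Goethite.
The minerals that satisfy all observations are Olivine, Sillimanite, Topaz.
That is 3 minerals.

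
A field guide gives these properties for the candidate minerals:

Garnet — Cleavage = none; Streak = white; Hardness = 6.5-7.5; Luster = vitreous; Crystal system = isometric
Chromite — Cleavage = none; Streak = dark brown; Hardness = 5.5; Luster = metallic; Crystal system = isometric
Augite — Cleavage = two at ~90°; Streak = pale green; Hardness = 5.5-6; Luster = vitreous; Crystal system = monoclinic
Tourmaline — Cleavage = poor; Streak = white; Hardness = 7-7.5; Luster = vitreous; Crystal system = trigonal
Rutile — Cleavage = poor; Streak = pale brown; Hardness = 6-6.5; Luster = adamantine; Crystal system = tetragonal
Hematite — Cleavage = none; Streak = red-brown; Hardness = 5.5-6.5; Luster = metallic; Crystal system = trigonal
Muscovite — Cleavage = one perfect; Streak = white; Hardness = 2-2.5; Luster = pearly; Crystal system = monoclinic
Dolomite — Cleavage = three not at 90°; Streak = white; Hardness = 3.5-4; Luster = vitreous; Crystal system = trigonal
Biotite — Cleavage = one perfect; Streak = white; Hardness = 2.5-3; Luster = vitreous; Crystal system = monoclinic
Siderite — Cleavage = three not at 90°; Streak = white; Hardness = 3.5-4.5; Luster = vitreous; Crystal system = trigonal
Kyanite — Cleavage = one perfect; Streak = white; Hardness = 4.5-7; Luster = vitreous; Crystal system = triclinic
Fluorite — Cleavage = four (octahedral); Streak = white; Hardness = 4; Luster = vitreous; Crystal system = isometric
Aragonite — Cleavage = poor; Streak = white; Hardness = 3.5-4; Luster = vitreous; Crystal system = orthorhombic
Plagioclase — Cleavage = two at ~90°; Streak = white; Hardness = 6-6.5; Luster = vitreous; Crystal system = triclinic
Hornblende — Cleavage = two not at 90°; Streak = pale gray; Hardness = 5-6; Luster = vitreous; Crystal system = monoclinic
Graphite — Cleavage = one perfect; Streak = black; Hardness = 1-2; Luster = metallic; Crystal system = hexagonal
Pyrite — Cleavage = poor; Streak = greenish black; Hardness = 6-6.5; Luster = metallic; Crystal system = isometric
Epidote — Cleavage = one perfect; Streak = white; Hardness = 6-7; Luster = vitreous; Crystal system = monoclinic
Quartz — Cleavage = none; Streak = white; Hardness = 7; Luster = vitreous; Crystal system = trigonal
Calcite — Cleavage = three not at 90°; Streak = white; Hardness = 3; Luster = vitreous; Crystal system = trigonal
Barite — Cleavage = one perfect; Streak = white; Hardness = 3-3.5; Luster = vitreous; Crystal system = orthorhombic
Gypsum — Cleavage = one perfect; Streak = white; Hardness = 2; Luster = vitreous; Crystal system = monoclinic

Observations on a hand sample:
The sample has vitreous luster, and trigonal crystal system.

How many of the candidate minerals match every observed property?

5

Vitreous luster rules out Chromite, Rutile, Hematite, Muscovite, Graphite, Pyrite.
Trigonal crystal system: leaves Tourmaline, Dolomite, Siderite, Quartz, Calcite.
Consistent with every observation: Calcite, Dolomite, Quartz, Siderite, Tourmaline.
That is 5 minerals.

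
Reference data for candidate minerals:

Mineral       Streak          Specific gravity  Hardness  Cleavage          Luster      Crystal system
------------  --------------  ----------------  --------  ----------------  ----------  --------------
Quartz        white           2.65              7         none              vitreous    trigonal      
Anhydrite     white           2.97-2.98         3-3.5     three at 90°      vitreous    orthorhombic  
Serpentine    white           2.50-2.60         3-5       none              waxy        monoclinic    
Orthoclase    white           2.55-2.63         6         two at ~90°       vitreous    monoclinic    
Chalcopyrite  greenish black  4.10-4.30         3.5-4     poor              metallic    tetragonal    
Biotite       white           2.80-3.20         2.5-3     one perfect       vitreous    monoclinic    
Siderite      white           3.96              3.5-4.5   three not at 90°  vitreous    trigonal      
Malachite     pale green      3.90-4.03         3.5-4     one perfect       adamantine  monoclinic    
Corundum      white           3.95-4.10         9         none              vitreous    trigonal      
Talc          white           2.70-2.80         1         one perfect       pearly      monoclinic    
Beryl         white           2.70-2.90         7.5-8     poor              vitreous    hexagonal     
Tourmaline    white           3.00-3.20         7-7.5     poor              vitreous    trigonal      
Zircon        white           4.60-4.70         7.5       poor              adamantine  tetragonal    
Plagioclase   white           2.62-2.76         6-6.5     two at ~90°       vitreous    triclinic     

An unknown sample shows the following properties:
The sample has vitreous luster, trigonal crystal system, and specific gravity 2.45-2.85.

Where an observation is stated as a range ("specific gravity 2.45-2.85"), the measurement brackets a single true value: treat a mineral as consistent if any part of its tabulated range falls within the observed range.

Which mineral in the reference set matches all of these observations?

Quartz

Vitreous luster rules out Serpentine, Chalcopyrite, Malachite, Talc, Zircon.
Trigonal crystal system — leaves Quartz, Siderite, Corundum, Tourmaline.
Specific gravity 2.45-2.85 — narrows the field to Quartz.
The only mineral consistent with every observation is Quartz.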